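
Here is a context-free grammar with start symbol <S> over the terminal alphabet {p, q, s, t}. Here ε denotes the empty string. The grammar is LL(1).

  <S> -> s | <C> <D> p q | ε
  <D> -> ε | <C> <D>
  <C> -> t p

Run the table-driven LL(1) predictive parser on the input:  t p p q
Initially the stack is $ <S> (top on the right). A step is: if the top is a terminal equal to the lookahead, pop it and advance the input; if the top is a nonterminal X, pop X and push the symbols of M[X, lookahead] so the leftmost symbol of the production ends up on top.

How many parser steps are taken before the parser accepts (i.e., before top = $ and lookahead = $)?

     Stack          Input      Action
  1  $ <S>          t p p q $  expand <S> -> <C> <D> p q
  2  $ q p <D> <C>  t p p q $  expand <C> -> t p
  3  $ q p <D> p t  t p p q $  match t
  4  $ q p <D> p    p p q $    match p
  5  $ q p <D>      p q $      expand <D> -> ε
  6  $ q p          p q $      match p
  7  $ q            q $        match q
Accept reached after 7 steps.

7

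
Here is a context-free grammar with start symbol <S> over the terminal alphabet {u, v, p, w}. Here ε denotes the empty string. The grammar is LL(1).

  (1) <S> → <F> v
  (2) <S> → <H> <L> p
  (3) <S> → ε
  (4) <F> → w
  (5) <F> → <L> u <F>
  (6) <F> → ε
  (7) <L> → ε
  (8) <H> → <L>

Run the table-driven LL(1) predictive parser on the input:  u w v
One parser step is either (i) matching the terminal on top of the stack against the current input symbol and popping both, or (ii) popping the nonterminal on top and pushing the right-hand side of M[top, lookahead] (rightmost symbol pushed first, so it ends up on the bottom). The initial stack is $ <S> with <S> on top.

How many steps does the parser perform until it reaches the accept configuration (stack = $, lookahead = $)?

7

step 1: stack=$ <S>  input=u w v $  — expand <S> → <F> v
step 2: stack=$ v <F>  input=u w v $  — expand <F> → <L> u <F>
step 3: stack=$ v <F> u <L>  input=u w v $  — expand <L> → ε
step 4: stack=$ v <F> u  input=u w v $  — match u
step 5: stack=$ v <F>  input=w v $  — expand <F> → w
step 6: stack=$ v w  input=w v $  — match w
step 7: stack=$ v  input=v $  — match v
Accept reached after 7 steps.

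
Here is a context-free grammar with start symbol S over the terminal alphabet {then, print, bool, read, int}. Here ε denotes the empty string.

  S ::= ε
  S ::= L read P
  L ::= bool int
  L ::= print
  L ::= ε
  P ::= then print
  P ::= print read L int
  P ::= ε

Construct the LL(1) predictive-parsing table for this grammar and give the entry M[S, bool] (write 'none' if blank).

FIRST(L): from L::=bool int we get {bool}; from L::=print we get {print}; from L::=ε we get {ε}. So FIRST(L) = {ε, bool, print}.
FIRST(P): from P::=then print we get {then}; from P::=print read L int we get {print}; from P::=ε we get {ε}. So FIRST(P) = {ε, print, then}.
FIRST(S): from S::=ε we get {ε}; from S::=L read P we get {bool, print, read}. So FIRST(S) = {ε, bool, print, read}.
FOLLOW(S) includes $ since S is the start symbol.
FOLLOW(S): S appears on no right-hand side. Thus FOLLOW(S) = {$}.
For S ::= ε: FIRST(ε) = {ε}, so it goes in M[S, t] for t ∈ {}; since ε ∈ FIRST, also for every t ∈ FOLLOW(S) = {$}.
For S ::= L read P: FIRST(L read P) = {bool, print, read}, so it goes in M[S, t] for t ∈ {bool, print, read}.

S ::= L read P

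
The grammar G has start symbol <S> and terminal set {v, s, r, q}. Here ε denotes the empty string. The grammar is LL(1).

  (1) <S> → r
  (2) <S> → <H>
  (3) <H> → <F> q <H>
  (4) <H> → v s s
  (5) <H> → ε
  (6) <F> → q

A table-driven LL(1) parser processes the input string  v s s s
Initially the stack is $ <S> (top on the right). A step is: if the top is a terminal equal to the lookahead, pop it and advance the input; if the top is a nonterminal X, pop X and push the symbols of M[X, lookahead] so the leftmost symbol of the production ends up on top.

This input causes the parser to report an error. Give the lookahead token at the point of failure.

s

step 1: stack=$ <S>  input=v s s s $  — expand <S> → <H>
step 2: stack=$ <H>  input=v s s s $  — expand <H> → v s s
step 3: stack=$ s s v  input=v s s s $  — match v
step 4: stack=$ s s  input=s s s $  — match s
step 5: stack=$ s  input=s s $  — match s
step 6: stack=$  input=s $  — error: stack empty but input remains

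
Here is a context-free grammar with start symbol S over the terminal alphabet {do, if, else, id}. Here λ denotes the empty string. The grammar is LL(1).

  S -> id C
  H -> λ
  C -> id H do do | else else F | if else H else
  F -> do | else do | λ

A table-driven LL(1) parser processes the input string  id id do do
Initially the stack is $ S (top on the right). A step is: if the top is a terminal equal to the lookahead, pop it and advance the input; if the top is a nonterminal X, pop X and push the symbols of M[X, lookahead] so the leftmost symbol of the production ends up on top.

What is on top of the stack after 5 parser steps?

do

     Stack         Input          Action
  1  $ S           id id do do $  expand S -> id C
  2  $ C id        id id do do $  match id
  3  $ C           id do do $     expand C -> id H do do
  4  $ do do H id  id do do $     match id
  5  $ do do H     do do $        expand H -> λ
Stack after step 5: $ do do (top = do).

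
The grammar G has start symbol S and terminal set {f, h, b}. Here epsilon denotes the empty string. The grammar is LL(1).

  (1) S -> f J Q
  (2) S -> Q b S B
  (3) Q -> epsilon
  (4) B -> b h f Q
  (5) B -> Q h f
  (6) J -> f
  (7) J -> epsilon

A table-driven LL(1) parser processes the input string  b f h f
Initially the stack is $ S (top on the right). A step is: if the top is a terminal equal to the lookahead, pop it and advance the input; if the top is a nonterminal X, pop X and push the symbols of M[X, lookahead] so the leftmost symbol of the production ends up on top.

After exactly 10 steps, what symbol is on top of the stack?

step 1: stack=$ S  input=b f h f $  — expand S -> Q b S B
step 2: stack=$ B S b Q  input=b f h f $  — expand Q -> epsilon
step 3: stack=$ B S b  input=b f h f $  — match b
step 4: stack=$ B S  input=f h f $  — expand S -> f J Q
step 5: stack=$ B Q J f  input=f h f $  — match f
step 6: stack=$ B Q J  input=h f $  — expand J -> epsilon
step 7: stack=$ B Q  input=h f $  — expand Q -> epsilon
step 8: stack=$ B  input=h f $  — expand B -> Q h f
step 9: stack=$ f h Q  input=h f $  — expand Q -> epsilon
step 10: stack=$ f h  input=h f $  — match h
Stack after step 10: $ f (top = f).

f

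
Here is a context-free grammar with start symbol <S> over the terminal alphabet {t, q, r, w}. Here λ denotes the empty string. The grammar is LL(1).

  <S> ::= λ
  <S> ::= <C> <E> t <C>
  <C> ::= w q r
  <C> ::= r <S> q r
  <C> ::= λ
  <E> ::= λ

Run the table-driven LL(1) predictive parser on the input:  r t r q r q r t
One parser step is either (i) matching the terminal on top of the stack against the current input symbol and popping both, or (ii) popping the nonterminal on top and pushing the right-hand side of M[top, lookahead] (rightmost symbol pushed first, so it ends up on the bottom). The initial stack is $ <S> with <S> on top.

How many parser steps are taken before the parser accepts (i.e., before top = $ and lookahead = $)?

      Stack                          Input              Action
   1  $ <S>                          r t r q r q r t $  expand <S> ::= <C> <E> t <C>
   2  $ <C> t <E> <C>                r t r q r q r t $  expand <C> ::= r <S> q r
   3  $ <C> t <E> r q <S> r          r t r q r q r t $  match r
   4  $ <C> t <E> r q <S>            t r q r q r t $    expand <S> ::= <C> <E> t <C>
   5  $ <C> t <E> r q <C> t <E> <C>  t r q r q r t $    expand <C> ::= λ
   6  $ <C> t <E> r q <C> t <E>      t r q r q r t $    expand <E> ::= λ
   7  $ <C> t <E> r q <C> t          t r q r q r t $    match t
   8  $ <C> t <E> r q <C>            r q r q r t $      expand <C> ::= r <S> q r
   9  $ <C> t <E> r q r q <S> r      r q r q r t $      match r
  10  $ <C> t <E> r q r q <S>        q r q r t $        expand <S> ::= λ
  11  $ <C> t <E> r q r q            q r q r t $        match q
  12  $ <C> t <E> r q r              r q r t $          match r
  13  $ <C> t <E> r q                q r t $            match q
  14  $ <C> t <E> r                  r t $              match r
  15  $ <C> t <E>                    t $                expand <E> ::= λ
  16  $ <C> t                        t $                match t
  17  $ <C>                          $                  expand <C> ::= λ
Accept reached after 17 steps.

17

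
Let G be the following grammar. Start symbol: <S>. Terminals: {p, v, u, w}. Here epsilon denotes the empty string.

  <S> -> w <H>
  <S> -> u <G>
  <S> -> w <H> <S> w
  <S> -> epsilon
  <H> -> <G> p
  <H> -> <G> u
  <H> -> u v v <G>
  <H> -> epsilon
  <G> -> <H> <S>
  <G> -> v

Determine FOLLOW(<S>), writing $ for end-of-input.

FIRST(<S>) = {epsilon, u, w}
FIRST(<H>) = {epsilon, p, u, v, w}  (via <G> p, <G> u)
FIRST(<G>) = {epsilon, p, u, v, w}  (via <H> <S>)
FOLLOW(<S>) includes $ since <S> is the start symbol.
FOLLOW(<S>): in <S>->w <H> <S> w, <S> is followed by w with FIRST {w}; in <G>-><H> <S>, the suffix after <S> is empty, so FOLLOW(<S>) ⊇ FOLLOW(<G>) = {$, p, u, w}. Thus FOLLOW(<S>) = {$, p, u, w}.
FOLLOW(<H>): in <S>->w <H>, the suffix after <H> is empty, so FOLLOW(<H>) ⊇ FOLLOW(<S>) = {$, p, u, w}; in <S>->w <H> <S> w, <H> is followed by <S> w with FIRST {u, w}; in <G>-><H> <S>, <H> is followed by <S> with FIRST {epsilon, u, w}; in <G>-><H> <S>, the suffix after <H> is nullable, so FOLLOW(<H>) ⊇ FOLLOW(<G>) = {$, p, u, w}. Thus FOLLOW(<H>) = {$, p, u, w}.
FOLLOW(<G>): in <S>->u <G>, the suffix after <G> is empty, so FOLLOW(<G>) ⊇ FOLLOW(<S>) = {$, p, u, w}; in <H>-><G> p, <G> is followed by p with FIRST {p}; in <H>-><G> u, <G> is followed by u with FIRST {u}; in <H>->u v v <G>, the suffix after <G> is empty, so FOLLOW(<G>) ⊇ FOLLOW(<H>) = {$, p, u, w}. Thus FOLLOW(<G>) = {$, p, u, w}.

{$, p, u, w}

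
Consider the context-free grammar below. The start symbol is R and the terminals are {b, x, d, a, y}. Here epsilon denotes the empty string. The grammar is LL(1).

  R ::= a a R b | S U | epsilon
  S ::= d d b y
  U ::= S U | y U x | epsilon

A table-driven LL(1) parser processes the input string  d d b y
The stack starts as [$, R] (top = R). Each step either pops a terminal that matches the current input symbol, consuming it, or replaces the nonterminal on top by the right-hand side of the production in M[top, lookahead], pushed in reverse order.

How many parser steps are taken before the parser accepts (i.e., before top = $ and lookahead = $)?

step 1: stack=$ R  input=d d b y $  — expand R ::= S U
step 2: stack=$ U S  input=d d b y $  — expand S ::= d d b y
step 3: stack=$ U y b d d  input=d d b y $  — match d
step 4: stack=$ U y b d  input=d b y $  — match d
step 5: stack=$ U y b  input=b y $  — match b
step 6: stack=$ U y  input=y $  — match y
step 7: stack=$ U  input=$  — expand U ::= epsilon
Accept reached after 7 steps.

7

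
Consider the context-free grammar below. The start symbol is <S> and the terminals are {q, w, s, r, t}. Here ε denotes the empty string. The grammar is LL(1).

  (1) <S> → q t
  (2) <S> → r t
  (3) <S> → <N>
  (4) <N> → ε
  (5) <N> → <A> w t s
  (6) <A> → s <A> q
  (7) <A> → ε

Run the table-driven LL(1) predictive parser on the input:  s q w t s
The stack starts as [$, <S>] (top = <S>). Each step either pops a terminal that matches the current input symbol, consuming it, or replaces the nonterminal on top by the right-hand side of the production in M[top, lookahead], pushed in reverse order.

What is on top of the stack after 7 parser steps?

t

     Stack            Input        Action
  1  $ <S>            s q w t s $  expand <S> → <N>
  2  $ <N>            s q w t s $  expand <N> → <A> w t s
  3  $ s t w <A>      s q w t s $  expand <A> → s <A> q
  4  $ s t w q <A> s  s q w t s $  match s
  5  $ s t w q <A>    q w t s $    expand <A> → ε
  6  $ s t w q        q w t s $    match q
  7  $ s t w          w t s $      match w
Stack after step 7: $ s t (top = t).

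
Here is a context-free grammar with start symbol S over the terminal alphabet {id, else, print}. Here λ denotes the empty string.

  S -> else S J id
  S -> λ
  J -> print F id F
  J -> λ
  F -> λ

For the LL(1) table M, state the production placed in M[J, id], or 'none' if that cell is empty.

FIRST(S) = {λ, else}
FIRST(J) = {λ, print}
FIRST(F) = {λ}
FOLLOW(S) includes $ since S is the start symbol.
FOLLOW(J): in S->else S J id, J is followed by id with FIRST {id}. Thus FOLLOW(J) = {id}.
For J -> print F id F: FIRST(print F id F) = {print}, so it goes in M[J, t] for t ∈ {print}.
For J -> λ: FIRST(λ) = {λ}, so it goes in M[J, t] for t ∈ {}; since λ ∈ FIRST, also for every t ∈ FOLLOW(J) = {id}.

J -> λ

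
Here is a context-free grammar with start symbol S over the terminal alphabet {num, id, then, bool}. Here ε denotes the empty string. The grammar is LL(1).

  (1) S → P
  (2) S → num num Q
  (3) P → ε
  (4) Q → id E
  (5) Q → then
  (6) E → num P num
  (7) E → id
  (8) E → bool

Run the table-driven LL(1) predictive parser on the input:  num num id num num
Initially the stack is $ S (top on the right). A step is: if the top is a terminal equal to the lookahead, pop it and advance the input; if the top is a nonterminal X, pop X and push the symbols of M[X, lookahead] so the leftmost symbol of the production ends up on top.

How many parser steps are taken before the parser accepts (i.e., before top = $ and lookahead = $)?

step 1: stack=$ S  input=num num id num num $  — expand S → num num Q
step 2: stack=$ Q num num  input=num num id num num $  — match num
step 3: stack=$ Q num  input=num id num num $  — match num
step 4: stack=$ Q  input=id num num $  — expand Q → id E
step 5: stack=$ E id  input=id num num $  — match id
step 6: stack=$ E  input=num num $  — expand E → num P num
step 7: stack=$ num P num  input=num num $  — match num
step 8: stack=$ num P  input=num $  — expand P → ε
step 9: stack=$ num  input=num $  — match num
Accept reached after 9 steps.

9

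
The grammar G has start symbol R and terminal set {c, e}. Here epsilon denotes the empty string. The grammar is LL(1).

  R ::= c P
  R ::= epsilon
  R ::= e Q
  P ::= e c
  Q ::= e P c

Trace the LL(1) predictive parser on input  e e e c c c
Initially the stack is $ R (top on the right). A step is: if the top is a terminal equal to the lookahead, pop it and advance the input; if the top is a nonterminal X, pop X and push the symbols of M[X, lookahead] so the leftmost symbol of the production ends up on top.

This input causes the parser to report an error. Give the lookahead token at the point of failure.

c

     Stack    Input          Action
  1  $ R      e e e c c c $  expand R ::= e Q
  2  $ Q e    e e e c c c $  match e
  3  $ Q      e e c c c $    expand Q ::= e P c
  4  $ c P e  e e c c c $    match e
  5  $ c P    e c c c $      expand P ::= e c
  6  $ c c e  e c c c $      match e
  7  $ c c    c c c $        match c
  8  $ c      c c $          match c
  9  $        c $            error: stack empty but input remains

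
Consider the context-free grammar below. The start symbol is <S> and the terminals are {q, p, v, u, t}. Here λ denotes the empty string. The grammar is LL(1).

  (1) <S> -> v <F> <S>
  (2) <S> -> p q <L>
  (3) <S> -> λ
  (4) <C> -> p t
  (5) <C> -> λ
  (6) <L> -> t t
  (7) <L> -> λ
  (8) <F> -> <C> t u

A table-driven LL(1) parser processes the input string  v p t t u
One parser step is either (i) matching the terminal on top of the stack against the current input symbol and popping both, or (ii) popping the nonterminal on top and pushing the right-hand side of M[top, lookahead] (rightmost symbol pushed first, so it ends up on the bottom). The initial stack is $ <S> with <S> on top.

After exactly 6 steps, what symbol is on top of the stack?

t

     Stack          Input        Action
  1  $ <S>          v p t t u $  expand <S> -> v <F> <S>
  2  $ <S> <F> v    v p t t u $  match v
  3  $ <S> <F>      p t t u $    expand <F> -> <C> t u
  4  $ <S> u t <C>  p t t u $    expand <C> -> p t
  5  $ <S> u t t p  p t t u $    match p
  6  $ <S> u t t    t t u $      match t
Stack after step 6: $ <S> u t (top = t).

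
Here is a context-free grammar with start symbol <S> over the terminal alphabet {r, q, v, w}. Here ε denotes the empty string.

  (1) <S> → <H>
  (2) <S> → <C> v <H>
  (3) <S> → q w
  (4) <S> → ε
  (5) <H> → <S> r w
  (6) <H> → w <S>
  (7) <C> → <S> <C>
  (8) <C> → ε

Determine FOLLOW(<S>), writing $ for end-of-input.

FIRST(<S>) = {ε, q, r, v, w}  (via <H>, <C> v <H>)
FIRST(<H>) = {q, r, v, w}  (via <S> r w)
FIRST(<C>) = {ε, q, r, v, w}  (via <S> <C>)
FOLLOW(<S>) includes $ since <S> is the start symbol.
FOLLOW(<C>): in <S>→<C> v <H>, <C> is followed by v <H> with FIRST {v}; in <C>→<S> <C>, the suffix after <C> is empty (adds nothing new). Thus FOLLOW(<C>) = {v}.
FOLLOW(<S>): in <H>→<S> r w, <S> is followed by r w with FIRST {r}; in <H>→w <S>, the suffix after <S> is empty, so FOLLOW(<S>) ⊇ FOLLOW(<H>) = {$, q, r, v, w}; in <C>→<S> <C>, <S> is followed by <C> with FIRST {ε, q, r, v, w}; in <C>→<S> <C>, the suffix after <S> is nullable, so FOLLOW(<S>) ⊇ FOLLOW(<C>) = {v}. Thus FOLLOW(<S>) = {$, q, r, v, w}.
FOLLOW(<H>): in <S>→<H>, the suffix after <H> is empty, so FOLLOW(<H>) ⊇ FOLLOW(<S>) = {$, q, r, v, w}; in <S>→<C> v <H>, the suffix after <H> is empty, so FOLLOW(<H>) ⊇ FOLLOW(<S>) = {$, q, r, v, w}. Thus FOLLOW(<H>) = {$, q, r, v, w}.

{$, q, r, v, w}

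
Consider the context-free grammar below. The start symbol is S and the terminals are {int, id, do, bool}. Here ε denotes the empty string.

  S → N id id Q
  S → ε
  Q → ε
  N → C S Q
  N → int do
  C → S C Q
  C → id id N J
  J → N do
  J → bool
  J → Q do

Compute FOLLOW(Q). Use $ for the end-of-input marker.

{$, bool, do, id, int}

FIRST(Q): from Q→ε we get {ε}. So FIRST(Q) = {ε}.
FIRST(S): from S→N id id Q we get {id, int}; from S→ε we get {ε}. So FIRST(S) = {ε, id, int}.
FIRST(C): from C→S C Q we get {id, int}; from C→id id N J we get {id}. So FIRST(C) = {id, int}.
FIRST(N): from N→C S Q we get {id, int}; from N→int do we get {int}. So FIRST(N) = {id, int}.
FIRST(J): from J→N do we get {id, int}; from J→bool we get {bool}; from J→Q do we get {do}. So FIRST(J) = {bool, do, id, int}.
FOLLOW(S) includes $ since S is the start symbol.
FOLLOW(N): in S→N id id Q, N is followed by id id Q with FIRST {id}; in C→id id N J, N is followed by J with FIRST {bool, do, id, int}; in J→N do, N is followed by do with FIRST {do}. Thus FOLLOW(N) = {bool, do, id, int}.
FOLLOW(S): in N→C S Q, S is followed by Q with FIRST {ε}; in N→C S Q, the suffix after S is nullable, so FOLLOW(S) ⊇ FOLLOW(N) = {bool, do, id, int}; in C→S C Q, S is followed by C Q with FIRST {id, int}. Thus FOLLOW(S) = {$, bool, do, id, int}.
FOLLOW(C): in N→C S Q, C is followed by S Q with FIRST {ε, id, int}; in N→C S Q, the suffix after C is nullable, so FOLLOW(C) ⊇ FOLLOW(N) = {bool, do, id, int}; in C→S C Q, C is followed by Q with FIRST {ε}; in C→S C Q, the suffix after C is nullable (adds nothing new). Thus FOLLOW(C) = {bool, do, id, int}.
FOLLOW(Q): in S→N id id Q, the suffix after Q is empty, so FOLLOW(Q) ⊇ FOLLOW(S) = {$, bool, do, id, int}; in N→C S Q, the suffix after Q is empty, so FOLLOW(Q) ⊇ FOLLOW(N) = {bool, do, id, int}; in C→S C Q, the suffix after Q is empty, so FOLLOW(Q) ⊇ FOLLOW(C) = {bool, do, id, int}; in J→Q do, Q is followed by do with FIRST {do}. Thus FOLLOW(Q) = {$, bool, do, id, int}.
FOLLOW(J): in C→id id N J, the suffix after J is empty, so FOLLOW(J) ⊇ FOLLOW(C) = {bool, do, id, int}. Thus FOLLOW(J) = {bool, do, id, int}.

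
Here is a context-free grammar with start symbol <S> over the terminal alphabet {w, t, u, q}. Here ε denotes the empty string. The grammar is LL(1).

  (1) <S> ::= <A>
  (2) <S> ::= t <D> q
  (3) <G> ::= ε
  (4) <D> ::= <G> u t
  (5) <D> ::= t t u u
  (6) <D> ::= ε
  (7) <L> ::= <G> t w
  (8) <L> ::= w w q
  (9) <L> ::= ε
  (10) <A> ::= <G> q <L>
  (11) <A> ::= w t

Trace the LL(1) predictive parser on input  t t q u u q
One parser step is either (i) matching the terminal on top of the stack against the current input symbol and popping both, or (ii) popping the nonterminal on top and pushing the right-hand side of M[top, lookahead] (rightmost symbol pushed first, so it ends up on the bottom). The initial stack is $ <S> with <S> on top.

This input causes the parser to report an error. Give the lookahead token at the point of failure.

q

step 1: stack=$ <S>  input=t t q u u q $  — expand <S> ::= t <D> q
step 2: stack=$ q <D> t  input=t t q u u q $  — match t
step 3: stack=$ q <D>  input=t q u u q $  — expand <D> ::= t t u u
step 4: stack=$ q u u t t  input=t q u u q $  — match t
step 5: stack=$ q u u t  input=q u u q $  — error: top is terminal t but lookahead is q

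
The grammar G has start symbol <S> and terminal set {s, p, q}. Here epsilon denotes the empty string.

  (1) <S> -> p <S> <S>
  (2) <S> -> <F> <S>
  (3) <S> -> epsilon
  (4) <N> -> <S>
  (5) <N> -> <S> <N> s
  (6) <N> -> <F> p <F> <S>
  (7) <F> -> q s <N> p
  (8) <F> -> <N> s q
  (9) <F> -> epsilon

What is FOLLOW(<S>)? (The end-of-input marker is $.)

FIRST(<S>): from <S>->p <S> <S> we get {p}; from <S>-><F> <S> we get {epsilon, p, q, s}; from <S>->epsilon we get {epsilon}. So FIRST(<S>) = {epsilon, p, q, s}.
FIRST(<N>): from <N>-><S> we get {epsilon, p, q, s}; from <N>-><S> <N> s we get {p, q, s}; from <N>-><F> p <F> <S> we get {p, q, s}. So FIRST(<N>) = {epsilon, p, q, s}.
FIRST(<F>): from <F>->q s <N> p we get {q}; from <F>-><N> s q we get {p, q, s}; from <F>->epsilon we get {epsilon}. So FIRST(<F>) = {epsilon, p, q, s}.
FOLLOW(<S>) includes $ since <S> is the start symbol.
FOLLOW(<N>): in <N>-><S> <N> s, <N> is followed by s with FIRST {s}; in <F>->q s <N> p, <N> is followed by p with FIRST {p}; in <F>-><N> s q, <N> is followed by s q with FIRST {s}. Thus FOLLOW(<N>) = {p, s}.
FOLLOW(<S>): in <S>->p <S> <S> (occurrence 1), <S> is followed by <S> with FIRST {epsilon, p, q, s}; in <S>->p <S> <S> (occurrence 1), the suffix after <S> is nullable (adds nothing new); in <S>->p <S> <S> (occurrence 2), the suffix after <S> is empty (adds nothing new); in <S>-><F> <S>, the suffix after <S> is empty (adds nothing new); in <N>-><S>, the suffix after <S> is empty, so FOLLOW(<S>) ⊇ FOLLOW(<N>) = {p, s}; in <N>-><S> <N> s, <S> is followed by <N> s with FIRST {p, q, s}; in <N>-><F> p <F> <S>, the suffix after <S> is empty, so FOLLOW(<S>) ⊇ FOLLOW(<N>) = {p, s}. Thus FOLLOW(<S>) = {$, p, q, s}.
FOLLOW(<F>): in <S>-><F> <S>, <F> is followed by <S> with FIRST {epsilon, p, q, s}; in <S>-><F> <S>, the suffix after <F> is nullable, so FOLLOW(<F>) ⊇ FOLLOW(<S>) = {$, p, q, s}; in <N>-><F> p <F> <S> (occurrence 1), <F> is followed by p <F> <S> with FIRST {p}; in <N>-><F> p <F> <S> (occurrence 2), <F> is followed by <S> with FIRST {epsilon, p, q, s}; in <N>-><F> p <F> <S> (occurrence 2), the suffix after <F> is nullable, so FOLLOW(<F>) ⊇ FOLLOW(<N>) = {p, s}. Thus FOLLOW(<F>) = {$, p, q, s}.

{$, p, q, s}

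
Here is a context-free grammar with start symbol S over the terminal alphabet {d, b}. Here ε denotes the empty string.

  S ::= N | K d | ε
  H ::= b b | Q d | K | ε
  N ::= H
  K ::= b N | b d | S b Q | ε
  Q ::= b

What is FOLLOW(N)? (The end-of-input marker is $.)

{$, b, d}

FIRST(Q): from Q::=b we get {b}. So FIRST(Q) = {b}.
FIRST(S): from S::=N we get {ε, b, d}; from S::=K d we get {b, d}; from S::=ε we get {ε}. So FIRST(S) = {ε, b, d}.
FIRST(K): from K::=b N we get {b}; from K::=b d we get {b}; from K::=S b Q we get {b, d}; from K::=ε we get {ε}. So FIRST(K) = {ε, b, d}.
FIRST(H): from H::=b b we get {b}; from H::=Q d we get {b}; from H::=K we get {ε, b, d}; from H::=ε we get {ε}. So FIRST(H) = {ε, b, d}.
FIRST(N): from N::=H we get {ε, b, d}. So FIRST(N) = {ε, b, d}.
FOLLOW(S) includes $ since S is the start symbol.
FOLLOW(S): in K::=S b Q, S is followed by b Q with FIRST {b}. Thus FOLLOW(S) = {$, b}.
FOLLOW(H): in N::=H, the suffix after H is empty, so FOLLOW(H) ⊇ FOLLOW(N) = {$, b, d}. Thus FOLLOW(H) = {$, b, d}.
FOLLOW(K): in S::=K d, K is followed by d with FIRST {d}; in H::=K, the suffix after K is empty, so FOLLOW(K) ⊇ FOLLOW(H) = {$, b, d}. Thus FOLLOW(K) = {$, b, d}.
FOLLOW(N): in S::=N, the suffix after N is empty, so FOLLOW(N) ⊇ FOLLOW(S) = {$, b}; in K::=b N, the suffix after N is empty, so FOLLOW(N) ⊇ FOLLOW(K) = {$, b, d}. Thus FOLLOW(N) = {$, b, d}.
FOLLOW(Q): in H::=Q d, Q is followed by d with FIRST {d}; in K::=S b Q, the suffix after Q is empty, so FOLLOW(Q) ⊇ FOLLOW(K) = {$, b, d}. Thus FOLLOW(Q) = {$, b, d}.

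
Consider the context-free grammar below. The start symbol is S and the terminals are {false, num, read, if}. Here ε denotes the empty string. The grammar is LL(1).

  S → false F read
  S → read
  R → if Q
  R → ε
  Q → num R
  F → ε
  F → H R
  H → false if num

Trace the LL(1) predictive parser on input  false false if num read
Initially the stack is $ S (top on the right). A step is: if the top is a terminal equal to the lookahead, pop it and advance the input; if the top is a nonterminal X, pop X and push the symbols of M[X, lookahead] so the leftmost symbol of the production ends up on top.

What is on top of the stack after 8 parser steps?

     Stack                  Input                      Action
  1  $ S                    false false if num read $  expand S → false F read
  2  $ read F false         false false if num read $  match false
  3  $ read F               false if num read $        expand F → H R
  4  $ read R H             false if num read $        expand H → false if num
  5  $ read R num if false  false if num read $        match false
  6  $ read R num if        if num read $              match if
  7  $ read R num           num read $                 match num
  8  $ read R               read $                     expand R → ε
Stack after step 8: $ read (top = read).

read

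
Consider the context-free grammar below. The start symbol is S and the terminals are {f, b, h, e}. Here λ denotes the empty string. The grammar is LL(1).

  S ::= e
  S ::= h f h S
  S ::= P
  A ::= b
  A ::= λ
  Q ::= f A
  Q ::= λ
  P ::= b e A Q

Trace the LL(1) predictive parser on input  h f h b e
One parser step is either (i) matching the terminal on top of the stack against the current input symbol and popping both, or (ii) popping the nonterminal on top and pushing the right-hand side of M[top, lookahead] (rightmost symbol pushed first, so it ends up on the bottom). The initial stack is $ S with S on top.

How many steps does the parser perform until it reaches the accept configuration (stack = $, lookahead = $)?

step 1: stack=$ S  input=h f h b e $  — expand S ::= h f h S
step 2: stack=$ S h f h  input=h f h b e $  — match h
step 3: stack=$ S h f  input=f h b e $  — match f
step 4: stack=$ S h  input=h b e $  — match h
step 5: stack=$ S  input=b e $  — expand S ::= P
step 6: stack=$ P  input=b e $  — expand P ::= b e A Q
step 7: stack=$ Q A e b  input=b e $  — match b
step 8: stack=$ Q A e  input=e $  — match e
step 9: stack=$ Q A  input=$  — expand A ::= λ
step 10: stack=$ Q  input=$  — expand Q ::= λ
Accept reached after 10 steps.

10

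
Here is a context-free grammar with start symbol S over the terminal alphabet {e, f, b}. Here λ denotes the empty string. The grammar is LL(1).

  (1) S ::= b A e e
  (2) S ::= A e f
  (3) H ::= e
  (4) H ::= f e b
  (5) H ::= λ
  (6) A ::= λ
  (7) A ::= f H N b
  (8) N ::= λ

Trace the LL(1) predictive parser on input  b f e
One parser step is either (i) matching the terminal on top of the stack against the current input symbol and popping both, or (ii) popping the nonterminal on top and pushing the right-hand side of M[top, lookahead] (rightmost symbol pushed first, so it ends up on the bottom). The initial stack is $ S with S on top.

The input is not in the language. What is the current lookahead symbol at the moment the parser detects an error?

     Stack          Input    Action
  1  $ S            b f e $  expand S ::= b A e e
  2  $ e e A b      b f e $  match b
  3  $ e e A        f e $    expand A ::= f H N b
  4  $ e e b N H f  f e $    match f
  5  $ e e b N H    e $      expand H ::= e
  6  $ e e b N e    e $      match e
  7  $ e e b N      $        error: M[N, $] is empty

$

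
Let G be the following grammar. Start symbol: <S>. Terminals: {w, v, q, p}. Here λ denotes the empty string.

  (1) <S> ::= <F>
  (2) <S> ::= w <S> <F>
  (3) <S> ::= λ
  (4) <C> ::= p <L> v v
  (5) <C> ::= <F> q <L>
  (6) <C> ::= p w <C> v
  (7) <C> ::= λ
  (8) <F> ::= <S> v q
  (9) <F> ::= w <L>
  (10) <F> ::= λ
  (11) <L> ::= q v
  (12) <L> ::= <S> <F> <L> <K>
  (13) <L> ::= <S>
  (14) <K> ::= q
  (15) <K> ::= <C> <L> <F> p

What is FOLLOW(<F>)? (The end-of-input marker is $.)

FIRST(<S>): from <S>::=<F> we get {λ, v, w}; from <S>::=w <S> <F> we get {w}; from <S>::=λ we get {λ}. So FIRST(<S>) = {λ, v, w}.
FIRST(<F>): from <F>::=<S> v q we get {v, w}; from <F>::=w <L> we get {w}; from <F>::=λ we get {λ}. So FIRST(<F>) = {λ, v, w}.
FIRST(<C>): from <C>::=p <L> v v we get {p}; from <C>::=<F> q <L> we get {q, v, w}; from <C>::=p w <C> v we get {p}; from <C>::=λ we get {λ}. So FIRST(<C>) = {λ, p, q, v, w}.
FIRST(<L>): from <L>::=q v we get {q}; from <L>::=<S> <F> <L> <K> we get {p, q, v, w}; from <L>::=<S> we get {λ, v, w}. So FIRST(<L>) = {λ, p, q, v, w}.
FIRST(<K>): from <K>::=q we get {q}; from <K>::=<C> <L> <F> p we get {p, q, v, w}. So FIRST(<K>) = {p, q, v, w}.
FOLLOW(<S>) includes $ since <S> is the start symbol.
FOLLOW(<C>): in <C>::=p w <C> v, <C> is followed by v with FIRST {v}; in <K>::=<C> <L> <F> p, <C> is followed by <L> <F> p with FIRST {p, q, v, w}. Thus FOLLOW(<C>) = {p, q, v, w}.
FOLLOW(<S>): in <S>::=w <S> <F>, <S> is followed by <F> with FIRST {λ, v, w}; in <S>::=w <S> <F>, the suffix after <S> is nullable (adds nothing new); in <F>::=<S> v q, <S> is followed by v q with FIRST {v}; in <L>::=<S> <F> <L> <K>, <S> is followed by <F> <L> <K> with FIRST {p, q, v, w}; in <L>::=<S>, the suffix after <S> is empty, so FOLLOW(<S>) ⊇ FOLLOW(<L>) = {$, p, q, v, w}. Thus FOLLOW(<S>) = {$, p, q, v, w}.
FOLLOW(<F>): in <S>::=<F>, the suffix after <F> is empty, so FOLLOW(<F>) ⊇ FOLLOW(<S>) = {$, p, q, v, w}; in <S>::=w <S> <F>, the suffix after <F> is empty, so FOLLOW(<F>) ⊇ FOLLOW(<S>) = {$, p, q, v, w}; in <C>::=<F> q <L>, <F> is followed by q <L> with FIRST {q}; in <L>::=<S> <F> <L> <K>, <F> is followed by <L> <K> with FIRST {p, q, v, w}; in <K>::=<C> <L> <F> p, <F> is followed by p with FIRST {p}. Thus FOLLOW(<F>) = {$, p, q, v, w}.
FOLLOW(<L>): in <C>::=p <L> v v, <L> is followed by v v with FIRST {v}; in <C>::=<F> q <L>, the suffix after <L> is empty, so FOLLOW(<L>) ⊇ FOLLOW(<C>) = {p, q, v, w}; in <F>::=w <L>, the suffix after <L> is empty, so FOLLOW(<L>) ⊇ FOLLOW(<F>) = {$, p, q, v, w}; in <L>::=<S> <F> <L> <K>, <L> is followed by <K> with FIRST {p, q, v, w}; in <K>::=<C> <L> <F> p, <L> is followed by <F> p with FIRST {p, v, w}. Thus FOLLOW(<L>) = {$, p, q, v, w}.
FOLLOW(<K>): in <L>::=<S> <F> <L> <K>, the suffix after <K> is empty, so FOLLOW(<K>) ⊇ FOLLOW(<L>) = {$, p, q, v, w}. Thus FOLLOW(<K>) = {$, p, q, v, w}.

{$, p, q, v, w}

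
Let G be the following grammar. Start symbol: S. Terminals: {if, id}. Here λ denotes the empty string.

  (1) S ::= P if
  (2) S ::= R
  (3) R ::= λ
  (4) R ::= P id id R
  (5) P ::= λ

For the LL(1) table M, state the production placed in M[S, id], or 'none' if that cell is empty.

FIRST(P): from P::=λ we get {λ}. So FIRST(P) = {λ}.
FIRST(R): from R::=λ we get {λ}; from R::=P id id R we get {id}. So FIRST(R) = {λ, id}.
FIRST(S): from S::=P if we get {if}; from S::=R we get {λ, id}. So FIRST(S) = {λ, id, if}.
FOLLOW(S) includes $ since S is the start symbol.
FOLLOW(S): S appears on no right-hand side. Thus FOLLOW(S) = {$}.
For S ::= P if: FIRST(P if) = {if}, so it goes in M[S, t] for t ∈ {if}.
For S ::= R: FIRST(R) = {λ, id}, so it goes in M[S, t] for t ∈ {id}; since λ ∈ FIRST, also for every t ∈ FOLLOW(S) = {$}.

S ::= R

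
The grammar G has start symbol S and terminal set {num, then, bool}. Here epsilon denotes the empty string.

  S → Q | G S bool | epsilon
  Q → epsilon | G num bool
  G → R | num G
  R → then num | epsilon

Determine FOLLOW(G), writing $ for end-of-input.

{bool, num, then}

FIRST(R): from R→then num we get {then}; from R→epsilon we get {epsilon}. So FIRST(R) = {epsilon, then}.
FIRST(G): from G→R we get {epsilon, then}; from G→num G we get {num}. So FIRST(G) = {epsilon, num, then}.
FIRST(Q): from Q→epsilon we get {epsilon}; from Q→G num bool we get {num, then}. So FIRST(Q) = {epsilon, num, then}.
FIRST(S): from S→Q we get {epsilon, num, then}; from S→G S bool we get {bool, num, then}; from S→epsilon we get {epsilon}. So FIRST(S) = {epsilon, bool, num, then}.
FOLLOW(S) includes $ since S is the start symbol.
FOLLOW(S): in S→G S bool, S is followed by bool with FIRST {bool}. Thus FOLLOW(S) = {$, bool}.
FOLLOW(Q): in S→Q, the suffix after Q is empty, so FOLLOW(Q) ⊇ FOLLOW(S) = {$, bool}. Thus FOLLOW(Q) = {$, bool}.
FOLLOW(G): in S→G S bool, G is followed by S bool with FIRST {bool, num, then}; in Q→G num bool, G is followed by num bool with FIRST {num}; in G→num G, the suffix after G is empty (adds nothing new). Thus FOLLOW(G) = {bool, num, then}.
FOLLOW(R): in G→R, the suffix after R is empty, so FOLLOW(R) ⊇ FOLLOW(G) = {bool, num, then}. Thus FOLLOW(R) = {bool, num, then}.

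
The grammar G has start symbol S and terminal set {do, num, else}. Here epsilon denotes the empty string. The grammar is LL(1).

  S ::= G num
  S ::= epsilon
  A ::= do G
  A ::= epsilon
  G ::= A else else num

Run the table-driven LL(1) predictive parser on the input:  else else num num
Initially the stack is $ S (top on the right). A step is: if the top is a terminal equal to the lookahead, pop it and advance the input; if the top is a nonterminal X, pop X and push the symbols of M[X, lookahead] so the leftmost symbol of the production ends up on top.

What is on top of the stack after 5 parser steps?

     Stack                  Input                Action
  1  $ S                    else else num num $  expand S ::= G num
  2  $ num G                else else num num $  expand G ::= A else else num
  3  $ num num else else A  else else num num $  expand A ::= epsilon
  4  $ num num else else    else else num num $  match else
  5  $ num num else         else num num $       match else
Stack after step 5: $ num num (top = num).

num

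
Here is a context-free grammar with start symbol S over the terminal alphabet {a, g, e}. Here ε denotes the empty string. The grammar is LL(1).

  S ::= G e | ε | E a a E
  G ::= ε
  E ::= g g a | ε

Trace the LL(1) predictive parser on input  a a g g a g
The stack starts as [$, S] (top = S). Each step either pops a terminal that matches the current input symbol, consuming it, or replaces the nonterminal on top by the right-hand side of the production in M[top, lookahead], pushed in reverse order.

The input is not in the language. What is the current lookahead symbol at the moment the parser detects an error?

     Stack      Input          Action
  1  $ S        a a g g a g $  expand S ::= E a a E
  2  $ E a a E  a a g g a g $  expand E ::= ε
  3  $ E a a    a a g g a g $  match a
  4  $ E a      a g g a g $    match a
  5  $ E        g g a g $      expand E ::= g g a
  6  $ a g g    g g a g $      match g
  7  $ a g      g a g $        match g
  8  $ a        a g $          match a
  9  $          g $            error: stack empty but input remains

g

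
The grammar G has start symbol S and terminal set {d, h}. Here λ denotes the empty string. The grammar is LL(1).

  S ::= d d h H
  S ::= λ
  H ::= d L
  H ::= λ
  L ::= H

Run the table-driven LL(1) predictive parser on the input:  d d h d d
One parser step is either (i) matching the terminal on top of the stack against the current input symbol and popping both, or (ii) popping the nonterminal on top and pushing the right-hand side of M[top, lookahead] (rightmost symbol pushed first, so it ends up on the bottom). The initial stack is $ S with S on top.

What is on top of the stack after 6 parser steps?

step 1: stack=$ S  input=d d h d d $  — expand S ::= d d h H
step 2: stack=$ H h d d  input=d d h d d $  — match d
step 3: stack=$ H h d  input=d h d d $  — match d
step 4: stack=$ H h  input=h d d $  — match h
step 5: stack=$ H  input=d d $  — expand H ::= d L
step 6: stack=$ L d  input=d d $  — match d
Stack after step 6: $ L (top = L).

L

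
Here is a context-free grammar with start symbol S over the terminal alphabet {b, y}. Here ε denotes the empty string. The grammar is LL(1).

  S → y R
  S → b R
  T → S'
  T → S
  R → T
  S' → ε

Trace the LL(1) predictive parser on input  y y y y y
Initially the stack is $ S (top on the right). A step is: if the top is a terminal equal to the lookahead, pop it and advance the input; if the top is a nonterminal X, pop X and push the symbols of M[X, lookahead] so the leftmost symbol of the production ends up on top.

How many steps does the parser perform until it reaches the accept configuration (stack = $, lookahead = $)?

step 1: stack=$ S  input=y y y y y $  — expand S → y R
step 2: stack=$ R y  input=y y y y y $  — match y
step 3: stack=$ R  input=y y y y $  — expand R → T
step 4: stack=$ T  input=y y y y $  — expand T → S
step 5: stack=$ S  input=y y y y $  — expand S → y R
step 6: stack=$ R y  input=y y y y $  — match y
step 7: stack=$ R  input=y y y $  — expand R → T
step 8: stack=$ T  input=y y y $  — expand T → S
step 9: stack=$ S  input=y y y $  — expand S → y R
step 10: stack=$ R y  input=y y y $  — match y
step 11: stack=$ R  input=y y $  — expand R → T
step 12: stack=$ T  input=y y $  — expand T → S
step 13: stack=$ S  input=y y $  — expand S → y R
step 14: stack=$ R y  input=y y $  — match y
step 15: stack=$ R  input=y $  — expand R → T
step 16: stack=$ T  input=y $  — expand T → S
step 17: stack=$ S  input=y $  — expand S → y R
step 18: stack=$ R y  input=y $  — match y
step 19: stack=$ R  input=$  — expand R → T
step 20: stack=$ T  input=$  — expand T → S'
step 21: stack=$ S'  input=$  — expand S' → ε
Accept reached after 21 steps.

21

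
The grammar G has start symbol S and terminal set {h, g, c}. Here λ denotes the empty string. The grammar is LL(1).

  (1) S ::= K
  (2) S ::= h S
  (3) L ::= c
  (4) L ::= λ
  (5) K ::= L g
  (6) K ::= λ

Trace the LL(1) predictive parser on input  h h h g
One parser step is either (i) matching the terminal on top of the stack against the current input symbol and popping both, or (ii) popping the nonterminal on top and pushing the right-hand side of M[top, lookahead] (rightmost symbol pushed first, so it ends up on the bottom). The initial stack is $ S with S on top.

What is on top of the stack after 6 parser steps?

     Stack  Input      Action
  1  $ S    h h h g $  expand S ::= h S
  2  $ S h  h h h g $  match h
  3  $ S    h h g $    expand S ::= h S
  4  $ S h  h h g $    match h
  5  $ S    h g $      expand S ::= h S
  6  $ S h  h g $      match h
Stack after step 6: $ S (top = S).

S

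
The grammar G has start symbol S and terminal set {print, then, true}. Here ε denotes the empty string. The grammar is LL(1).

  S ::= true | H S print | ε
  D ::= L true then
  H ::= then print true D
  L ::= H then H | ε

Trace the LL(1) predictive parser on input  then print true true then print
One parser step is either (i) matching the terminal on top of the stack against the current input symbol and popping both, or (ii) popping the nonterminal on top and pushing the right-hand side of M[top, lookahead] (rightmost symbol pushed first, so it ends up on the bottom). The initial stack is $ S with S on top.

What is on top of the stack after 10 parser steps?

step 1: stack=$ S  input=then print true true then print $  — expand S ::= H S print
step 2: stack=$ print S H  input=then print true true then print $  — expand H ::= then print true D
step 3: stack=$ print S D true print then  input=then print true true then print $  — match then
step 4: stack=$ print S D true print  input=print true true then print $  — match print
step 5: stack=$ print S D true  input=true true then print $  — match true
step 6: stack=$ print S D  input=true then print $  — expand D ::= L true then
step 7: stack=$ print S then true L  input=true then print $  — expand L ::= ε
step 8: stack=$ print S then true  input=true then print $  — match true
step 9: stack=$ print S then  input=then print $  — match then
step 10: stack=$ print S  input=print $  — expand S ::= ε
Stack after step 10: $ print (top = print).

print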